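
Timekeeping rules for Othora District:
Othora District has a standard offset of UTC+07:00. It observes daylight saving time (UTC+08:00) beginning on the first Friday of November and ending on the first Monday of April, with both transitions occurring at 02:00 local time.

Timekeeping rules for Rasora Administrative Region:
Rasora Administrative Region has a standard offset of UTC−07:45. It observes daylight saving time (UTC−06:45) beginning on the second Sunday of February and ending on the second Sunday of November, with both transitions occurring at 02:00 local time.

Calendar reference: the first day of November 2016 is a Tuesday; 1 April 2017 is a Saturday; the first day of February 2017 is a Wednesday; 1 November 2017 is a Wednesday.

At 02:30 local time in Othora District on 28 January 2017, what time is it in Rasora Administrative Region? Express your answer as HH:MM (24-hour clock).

10:45

1 November 2016 is a Tuesday, so the first Friday is November 4.
1 April 2017 is a Saturday, so the first Monday is April 3.
28 January 2017 lies within the daylight-saving period (4 November 2016 – 3 April 2017), so Othora District is on daylight time, UTC+08:00.
02:30 Othora District − 8h = 18:30 UTC (rolling into the previous day, 27 January 2017).
1 February 2017 is a Wednesday, so the first Sunday is February 5 and the second is February 12.
1 November 2017 is a Wednesday, so the first Sunday is November 5 and the second is November 12.
At the standard offset (UTC−07:45), 18:30 UTC − 7h45m = 10:45 Rasora Administrative Region standard time.
The standard-time date in Rasora Administrative Region, 27 January 2017, is outside the daylight-saving period (12 February – 12 November), so Rasora Administrative Region is on standard time, UTC−07:45.
18:30 UTC − 7h45m = 10:45 Rasora Administrative Region.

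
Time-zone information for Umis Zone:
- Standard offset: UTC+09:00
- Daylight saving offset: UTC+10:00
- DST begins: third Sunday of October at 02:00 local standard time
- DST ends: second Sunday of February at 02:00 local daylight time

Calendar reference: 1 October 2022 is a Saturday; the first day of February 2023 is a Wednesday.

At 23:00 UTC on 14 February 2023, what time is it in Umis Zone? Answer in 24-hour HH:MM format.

1 October 2022 is a Saturday, so the first Sunday is October 2 and the third is October 16.
1 February 2023 is a Wednesday, so the first Sunday is February 5 and the second is February 12.
At the standard offset (UTC+09:00), 23:00 UTC + 9h = 08:00 Umis Zone standard time (rolling into the next day, 15 February 2023).
Daylight saving runs 16 October 2022 – 12 February 2023; the standard-time date in Umis Zone, 15 February 2023, is outside that window, so Umis Zone is on standard time at UTC+09:00.
23:00 UTC + 9h = 08:00 local (rolling into the next day, 15 February 2023).

08:00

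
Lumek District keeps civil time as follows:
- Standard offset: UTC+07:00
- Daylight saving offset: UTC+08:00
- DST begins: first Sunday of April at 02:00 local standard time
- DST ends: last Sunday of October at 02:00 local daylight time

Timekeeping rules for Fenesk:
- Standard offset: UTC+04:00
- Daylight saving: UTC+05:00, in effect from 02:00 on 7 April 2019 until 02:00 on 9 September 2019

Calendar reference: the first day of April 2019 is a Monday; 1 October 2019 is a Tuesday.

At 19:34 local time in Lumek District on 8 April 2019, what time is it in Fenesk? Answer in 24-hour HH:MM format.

1 April 2019 is a Monday, so the first Sunday is April 7.
1 October 2019 is a Tuesday, so Sundays fall on 6, 13, 20, 27; the last is October 27.
8 April 2019 lies within the daylight-saving period (7 April – 27 October), so Lumek District is on daylight time, UTC+08:00.
19:34 Lumek District − 8h = 11:34 UTC.
At the standard offset (UTC+04:00), 11:34 UTC + 4h = 15:34 Fenesk standard time.
The standard-time date in Fenesk, 8 April 2019, falls between 7 April and 9 September, so daylight saving is in effect and Fenesk is at UTC+05:00.
11:34 UTC + 5h = 16:34 Fenesk.

16:34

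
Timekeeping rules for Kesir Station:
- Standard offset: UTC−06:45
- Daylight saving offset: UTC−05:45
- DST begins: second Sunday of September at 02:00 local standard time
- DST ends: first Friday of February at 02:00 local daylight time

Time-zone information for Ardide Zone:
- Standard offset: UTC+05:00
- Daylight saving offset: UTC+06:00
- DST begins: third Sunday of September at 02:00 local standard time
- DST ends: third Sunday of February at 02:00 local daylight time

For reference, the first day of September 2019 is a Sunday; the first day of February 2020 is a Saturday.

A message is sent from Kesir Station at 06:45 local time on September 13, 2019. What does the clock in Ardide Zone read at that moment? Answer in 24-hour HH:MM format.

1 September 2019 is a Sunday, so the first Sunday is September 1 and the second is September 8.
1 February 2020 is a Saturday, so the first Friday is February 7.
September 13, 2019 lies within the daylight-saving period (8 September 2019 – 7 February 2020), so Kesir Station is on daylight time, UTC−05:45.
06:45 Kesir Station + 5h45m = 12:30 UTC.
1 September 2019 is a Sunday, so the first Sunday is September 1 and the third is September 15.
1 February 2020 is a Saturday, so the first Sunday is February 2 and the third is February 16.
At the standard offset (UTC+05:00), 12:30 UTC + 5h = 17:30 Ardide Zone standard time.
Daylight saving runs 15 September 2019 – 16 February 2020; the standard-time date in Ardide Zone, September 13, 2019, is outside that window, so Ardide Zone is on standard time at UTC+05:00.
12:30 UTC + 5h = 17:30 Ardide Zone.

17:30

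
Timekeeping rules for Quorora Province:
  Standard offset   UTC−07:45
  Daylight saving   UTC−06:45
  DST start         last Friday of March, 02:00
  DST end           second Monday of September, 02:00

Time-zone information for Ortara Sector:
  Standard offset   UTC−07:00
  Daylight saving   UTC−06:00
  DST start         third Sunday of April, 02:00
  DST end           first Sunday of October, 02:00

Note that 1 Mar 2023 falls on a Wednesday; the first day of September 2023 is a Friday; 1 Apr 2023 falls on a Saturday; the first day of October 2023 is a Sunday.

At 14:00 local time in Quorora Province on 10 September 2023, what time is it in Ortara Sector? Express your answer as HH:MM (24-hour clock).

14:45

1 March 2023 is a Wednesday, so Fridays fall on 3, 10, 17, 24, 31; the last is March 31.
1 September 2023 is a Friday, so the first Monday is September 4 and the second is September 11.
Daylight saving runs 31 March – 11 September; 10 September 2023 is inside that window, so Quorora Province is at UTC−06:45.
14:00 Quorora Province + 6h45m = 20:45 UTC.
1 April 2023 is a Saturday, so the first Sunday is April 2 and the third is April 16.
1 October 2023 is a Sunday, so the first Sunday is October 1.
At the standard offset (UTC−07:00), 20:45 UTC − 7h = 13:45 Ortara Sector standard time.
Daylight saving runs 16 April – 1 October; the standard-time date in Ortara Sector, 10 September 2023, is inside that window, so Ortara Sector is at UTC−06:00.
20:45 UTC − 6h = 14:45 Ortara Sector.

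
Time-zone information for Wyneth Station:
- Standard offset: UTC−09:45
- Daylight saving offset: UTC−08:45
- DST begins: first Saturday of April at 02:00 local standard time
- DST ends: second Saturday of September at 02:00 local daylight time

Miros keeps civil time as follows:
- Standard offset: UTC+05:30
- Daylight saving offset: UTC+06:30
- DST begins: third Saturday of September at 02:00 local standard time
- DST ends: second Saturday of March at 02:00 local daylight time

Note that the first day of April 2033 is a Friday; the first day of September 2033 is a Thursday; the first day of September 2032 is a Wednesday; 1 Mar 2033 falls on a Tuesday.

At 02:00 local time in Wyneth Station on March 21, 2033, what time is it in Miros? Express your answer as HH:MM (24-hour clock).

1 April 2033 is a Friday, so the first Saturday is April 2.
1 September 2033 is a Thursday, so the first Saturday is September 3 and the second is September 10.
March 21, 2033 does not fall between 2 April and 10 September, so daylight saving is not in effect and Wyneth Station is at UTC−09:45.
02:00 Wyneth Station + 9h45m = 11:45 UTC.
1 September 2032 is a Wednesday, so the first Saturday is September 4 and the third is September 18.
1 March 2033 is a Tuesday, so the first Saturday is March 5 and the second is March 12.
At the standard offset (UTC+05:30), 11:45 UTC + 5h30m = 17:15 Miros standard time.
Daylight saving runs 18 September 2032 – 12 March 2033; the standard-time date in Miros, March 21, 2033, is outside that window, so Miros is on standard time at UTC+05:30.
11:45 UTC + 5h30m = 17:15 Miros.

17:15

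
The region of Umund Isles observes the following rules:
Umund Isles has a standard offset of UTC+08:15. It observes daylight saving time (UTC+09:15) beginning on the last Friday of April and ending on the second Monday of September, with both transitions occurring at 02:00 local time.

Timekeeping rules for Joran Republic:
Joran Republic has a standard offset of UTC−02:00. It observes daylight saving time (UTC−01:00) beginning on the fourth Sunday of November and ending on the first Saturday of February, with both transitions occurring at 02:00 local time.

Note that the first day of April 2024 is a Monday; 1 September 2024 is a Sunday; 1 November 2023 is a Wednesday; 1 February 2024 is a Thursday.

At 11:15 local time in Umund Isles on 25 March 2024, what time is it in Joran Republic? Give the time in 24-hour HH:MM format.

1 April 2024 is a Monday, so Fridays fall on 5, 12, 19, 26; the last is April 26.
1 September 2024 is a Sunday, so the first Monday is September 2 and the second is September 9.
Daylight saving runs 26 April – 9 September; 25 March 2024 is outside that window, so Umund Isles is on standard time at UTC+08:15.
11:15 Umund Isles − 8h15m = 03:00 UTC.
1 November 2023 is a Wednesday, so the first Sunday is November 5 and the fourth is November 26.
1 February 2024 is a Thursday, so the first Saturday is February 3.
At the standard offset (UTC−02:00), 03:00 UTC − 2h = 01:00 Joran Republic standard time.
The standard-time date in Joran Republic, 25 March 2024, is outside the daylight-saving period (26 November 2023 – 3 February 2024), so Joran Republic is on standard time, UTC−02:00.
03:00 UTC − 2h = 01:00 Joran Republic.

01:00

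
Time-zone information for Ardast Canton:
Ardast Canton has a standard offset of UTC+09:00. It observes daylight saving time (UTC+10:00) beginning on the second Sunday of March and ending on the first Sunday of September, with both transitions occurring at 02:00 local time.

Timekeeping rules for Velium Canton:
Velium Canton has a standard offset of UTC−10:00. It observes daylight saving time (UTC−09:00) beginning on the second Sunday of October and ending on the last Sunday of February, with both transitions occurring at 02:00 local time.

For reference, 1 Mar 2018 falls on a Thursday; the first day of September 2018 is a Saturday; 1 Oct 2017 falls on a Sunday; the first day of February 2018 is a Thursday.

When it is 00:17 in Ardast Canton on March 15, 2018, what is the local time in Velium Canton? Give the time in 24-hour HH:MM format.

04:17

1 March 2018 is a Thursday, so the first Sunday is March 4 and the second is March 11.
1 September 2018 is a Saturday, so the first Sunday is September 2.
March 15, 2018 lies within the daylight-saving period (11 March – 2 September), so Ardast Canton is on daylight time, UTC+10:00.
00:17 Ardast Canton − 10h = 14:17 UTC (rolling into the previous day, 14 March 2018).
1 October 2017 is a Sunday, so the first Sunday is October 1 and the second is October 8.
1 February 2018 is a Thursday, so Sundays fall on 4, 11, 18, 25; the last is February 25.
At the standard offset (UTC−10:00), 14:17 UTC − 10h = 04:17 Velium Canton standard time.
Daylight saving runs 8 October 2017 – 25 February 2018; the standard-time date in Velium Canton, March 14, 2018, is outside that window, so Velium Canton is on standard time at UTC−10:00.
14:17 UTC − 10h = 04:17 Velium Canton.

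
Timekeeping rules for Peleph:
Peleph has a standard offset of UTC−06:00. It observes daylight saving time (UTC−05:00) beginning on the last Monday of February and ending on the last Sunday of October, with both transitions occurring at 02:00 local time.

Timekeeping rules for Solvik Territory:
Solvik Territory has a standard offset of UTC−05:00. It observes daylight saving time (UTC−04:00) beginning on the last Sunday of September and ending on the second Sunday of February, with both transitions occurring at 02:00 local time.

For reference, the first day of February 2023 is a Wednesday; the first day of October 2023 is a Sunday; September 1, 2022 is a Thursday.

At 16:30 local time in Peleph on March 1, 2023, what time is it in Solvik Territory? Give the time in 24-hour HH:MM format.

1 February 2023 is a Wednesday, so Mondays fall on 6, 13, 20, 27; the last is February 27.
1 October 2023 is a Sunday, so Sundays fall on 1, 8, 15, 22, 29; the last is October 29.
March 1, 2023 lies within the daylight-saving period (27 February – 29 October), so Peleph is on daylight time, UTC−05:00.
16:30 Peleph + 5h = 21:30 UTC.
1 September 2022 is a Thursday, so Sundays fall on 4, 11, 18, 25; the last is September 25.
1 February 2023 is a Wednesday, so the first Sunday is February 5 and the second is February 12.
At the standard offset (UTC−05:00), 21:30 UTC − 5h = 16:30 Solvik Territory standard time.
The standard-time date in Solvik Territory, March 1, 2023, does not fall between 25 September 2022 and 12 February 2023, so daylight saving is not in effect and Solvik Territory is at UTC−05:00.
21:30 UTC − 5h = 16:30 Solvik Territory.

16:30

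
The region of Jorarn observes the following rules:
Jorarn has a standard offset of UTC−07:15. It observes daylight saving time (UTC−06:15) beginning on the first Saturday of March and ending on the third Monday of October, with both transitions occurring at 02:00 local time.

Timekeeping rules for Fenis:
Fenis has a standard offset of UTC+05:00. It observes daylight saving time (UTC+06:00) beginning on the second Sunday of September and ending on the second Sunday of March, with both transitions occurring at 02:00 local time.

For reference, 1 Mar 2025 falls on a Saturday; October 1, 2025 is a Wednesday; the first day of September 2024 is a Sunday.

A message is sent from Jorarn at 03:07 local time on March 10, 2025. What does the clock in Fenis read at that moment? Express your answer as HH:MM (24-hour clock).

1 March 2025 is a Saturday, so the first Saturday is March 1.
1 October 2025 is a Wednesday, so the first Monday is October 6 and the third is October 20.
March 10, 2025 lies within the daylight-saving period (1 March – 20 October), so Jorarn is on daylight time, UTC−06:15.
03:07 Jorarn + 6h15m = 09:22 UTC.
1 September 2024 is a Sunday, so the first Sunday is September 1 and the second is September 8.
1 March 2025 is a Saturday, so the first Sunday is March 2 and the second is March 9.
At the standard offset (UTC+05:00), 09:22 UTC + 5h = 14:22 Fenis standard time.
The standard-time date in Fenis, March 10, 2025, does not fall between 8 September 2024 and 9 March 2025, so daylight saving is not in effect and Fenis is at UTC+05:00.
09:22 UTC + 5h = 14:22 Fenis.

14:22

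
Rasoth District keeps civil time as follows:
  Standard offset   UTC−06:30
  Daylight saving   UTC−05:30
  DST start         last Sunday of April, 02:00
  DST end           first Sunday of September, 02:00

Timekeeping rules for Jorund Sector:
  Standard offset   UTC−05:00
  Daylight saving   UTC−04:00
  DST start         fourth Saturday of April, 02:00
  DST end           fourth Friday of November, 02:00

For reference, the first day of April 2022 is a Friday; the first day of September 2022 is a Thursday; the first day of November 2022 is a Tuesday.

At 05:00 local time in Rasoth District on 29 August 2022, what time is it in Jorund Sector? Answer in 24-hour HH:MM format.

1 April 2022 is a Friday, so Sundays fall on 3, 10, 17, 24; the last is April 24.
1 September 2022 is a Thursday, so the first Sunday is September 4.
29 August 2022 lies within the daylight-saving period (24 April – 4 September), so Rasoth District is on daylight time, UTC−05:30.
05:00 Rasoth District + 5h30m = 10:30 UTC.
1 April 2022 is a Friday, so the first Saturday is April 2 and the fourth is April 23.
1 November 2022 is a Tuesday, so the first Friday is November 4 and the fourth is November 25.
At the standard offset (UTC−05:00), 10:30 UTC − 5h = 05:30 Jorund Sector standard time.
Daylight saving runs 23 April – 25 November; the standard-time date in Jorund Sector, 29 August 2022, is inside that window, so Jorund Sector is at UTC−04:00.
10:30 UTC − 4h = 06:30 Jorund Sector.

06:30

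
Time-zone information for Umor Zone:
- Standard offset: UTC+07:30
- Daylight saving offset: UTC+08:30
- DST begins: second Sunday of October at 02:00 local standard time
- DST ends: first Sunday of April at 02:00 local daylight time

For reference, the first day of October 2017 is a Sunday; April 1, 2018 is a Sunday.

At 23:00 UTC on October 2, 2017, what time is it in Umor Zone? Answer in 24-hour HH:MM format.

06:30

1 October 2017 is a Sunday, so the first Sunday is October 1 and the second is October 8.
1 April 2018 is a Sunday, so the first Sunday is April 1.
At the standard offset (UTC+07:30), 23:00 UTC + 7h30m = 06:30 Umor Zone standard time (rolling into the next day, 3 October 2017).
Daylight saving runs 8 October 2017 – 1 April 2018; the standard-time date in Umor Zone, October 3, 2017, is outside that window, so Umor Zone is on standard time at UTC+07:30.
23:00 UTC + 7h30m = 06:30 local (rolling into the next day, 3 October 2017).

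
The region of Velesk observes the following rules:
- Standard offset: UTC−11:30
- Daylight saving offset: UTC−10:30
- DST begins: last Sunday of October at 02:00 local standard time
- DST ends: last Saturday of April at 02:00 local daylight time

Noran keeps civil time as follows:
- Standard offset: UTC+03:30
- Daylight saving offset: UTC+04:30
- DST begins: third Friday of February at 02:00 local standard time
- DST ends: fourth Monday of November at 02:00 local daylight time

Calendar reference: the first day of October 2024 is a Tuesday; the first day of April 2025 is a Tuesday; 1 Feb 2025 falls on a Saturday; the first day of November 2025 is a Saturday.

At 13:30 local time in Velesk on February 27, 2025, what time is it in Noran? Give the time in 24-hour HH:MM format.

1 October 2024 is a Tuesday, so Sundays fall on 6, 13, 20, 27; the last is October 27.
1 April 2025 is a Tuesday, so Saturdays fall on 5, 12, 19, 26; the last is April 26.
Daylight saving runs 27 October 2024 – 26 April 2025; February 27, 2025 is inside that window, so Velesk is at UTC−10:30.
13:30 Velesk + 10h30m = 00:00 UTC (rolling into the next day, 28 February 2025).
1 February 2025 is a Saturday, so the first Friday is February 7 and the third is February 21.
1 November 2025 is a Saturday, so the first Monday is November 3 and the fourth is November 24.
At the standard offset (UTC+03:30), 00:00 UTC + 3h30m = 03:30 Noran standard time.
Daylight saving runs 21 February – 24 November; the standard-time date in Noran, February 28, 2025, is inside that window, so Noran is at UTC+04:30.
00:00 UTC + 4h30m = 04:30 Noran.

04:30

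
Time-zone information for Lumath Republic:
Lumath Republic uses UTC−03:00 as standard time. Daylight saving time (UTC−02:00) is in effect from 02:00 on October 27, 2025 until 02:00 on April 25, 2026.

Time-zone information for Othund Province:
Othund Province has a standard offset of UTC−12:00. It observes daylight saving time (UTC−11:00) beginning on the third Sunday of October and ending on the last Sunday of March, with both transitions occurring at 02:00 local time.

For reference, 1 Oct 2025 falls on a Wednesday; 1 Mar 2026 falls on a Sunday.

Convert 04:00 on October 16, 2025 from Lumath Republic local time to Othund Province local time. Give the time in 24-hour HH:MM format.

Daylight saving runs 27 October 2025 – 25 April 2026; October 16, 2025 is outside that window, so Lumath Republic is on standard time at UTC−03:00.
04:00 Lumath Republic + 3h = 07:00 UTC.
1 October 2025 is a Wednesday, so the first Sunday is October 5 and the third is October 19.
1 March 2026 is a Sunday, so Sundays fall on 1, 8, 15, 22, 29; the last is March 29.
At the standard offset (UTC−12:00), 07:00 UTC − 12h = 19:00 Othund Province standard time (rolling into the previous day, 15 October 2025).
Daylight saving runs 19 October 2025 – 29 March 2026; the standard-time date in Othund Province, October 15, 2025, is outside that window, so Othund Province is on standard time at UTC−12:00.
07:00 UTC − 12h = 19:00 Othund Province (rolling into the previous day, 15 October 2025).

19:00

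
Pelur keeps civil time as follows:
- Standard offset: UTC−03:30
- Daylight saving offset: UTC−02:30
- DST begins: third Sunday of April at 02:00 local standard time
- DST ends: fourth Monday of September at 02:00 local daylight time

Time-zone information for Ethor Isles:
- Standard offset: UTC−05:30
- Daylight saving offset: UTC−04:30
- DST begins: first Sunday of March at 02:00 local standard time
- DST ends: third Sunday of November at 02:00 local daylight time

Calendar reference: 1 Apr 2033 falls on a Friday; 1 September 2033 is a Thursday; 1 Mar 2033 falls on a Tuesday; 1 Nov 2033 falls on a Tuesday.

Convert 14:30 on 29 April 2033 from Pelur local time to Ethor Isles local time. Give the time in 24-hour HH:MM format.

1 April 2033 is a Friday, so the first Sunday is April 3 and the third is April 17.
1 September 2033 is a Thursday, so the first Monday is September 5 and the fourth is September 26.
29 April 2033 lies within the daylight-saving period (17 April – 26 September), so Pelur is on daylight time, UTC−02:30.
14:30 Pelur + 2h30m = 17:00 UTC.
1 March 2033 is a Tuesday, so the first Sunday is March 6.
1 November 2033 is a Tuesday, so the first Sunday is November 6 and the third is November 20.
At the standard offset (UTC−05:30), 17:00 UTC − 5h30m = 11:30 Ethor Isles standard time.
The standard-time date in Ethor Isles, 29 April 2033, lies within the daylight-saving period (6 March – 20 November), so Ethor Isles is on daylight time, UTC−04:30.
17:00 UTC − 4h30m = 12:30 Ethor Isles.

12:30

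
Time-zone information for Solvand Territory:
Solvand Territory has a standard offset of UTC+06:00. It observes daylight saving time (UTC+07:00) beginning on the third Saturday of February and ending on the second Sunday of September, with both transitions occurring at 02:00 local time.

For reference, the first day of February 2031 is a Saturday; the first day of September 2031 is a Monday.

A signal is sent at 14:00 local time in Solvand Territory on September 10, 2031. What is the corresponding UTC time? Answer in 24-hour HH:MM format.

07:00

1 February 2031 is a Saturday, so the first Saturday is February 1 and the third is February 15.
1 September 2031 is a Monday, so the first Sunday is September 7 and the second is September 14.
September 10, 2031 lies within the daylight-saving period (15 February – 14 September), so Solvand Territory is on daylight time, UTC+07:00.
14:00 local − 7h = 07:00 UTC.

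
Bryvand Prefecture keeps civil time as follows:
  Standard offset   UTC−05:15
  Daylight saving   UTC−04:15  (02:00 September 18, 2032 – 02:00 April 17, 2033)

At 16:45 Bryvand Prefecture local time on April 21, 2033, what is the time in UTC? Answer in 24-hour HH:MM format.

22:00

April 21, 2033 does not fall between 18 September 2032 and 17 April 2033, so daylight saving is not in effect and Bryvand Prefecture is at UTC−05:15.
16:45 local + 5h15m = 22:00 UTC.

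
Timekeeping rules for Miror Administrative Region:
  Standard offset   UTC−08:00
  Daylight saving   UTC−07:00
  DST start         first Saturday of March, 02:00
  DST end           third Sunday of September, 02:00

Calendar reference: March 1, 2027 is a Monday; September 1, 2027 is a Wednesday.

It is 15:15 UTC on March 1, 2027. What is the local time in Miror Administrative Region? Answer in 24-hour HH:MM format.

07:15

1 March 2027 is a Monday, so the first Saturday is March 6.
1 September 2027 is a Wednesday, so the first Sunday is September 5 and the third is September 19.
At the standard offset (UTC−08:00), 15:15 UTC − 8h = 07:15 Miror Administrative Region standard time.
The standard-time date in Miror Administrative Region, March 1, 2027, does not fall between 6 March and 19 September, so daylight saving is not in effect and Miror Administrative Region is at UTC−08:00.
15:15 UTC − 8h = 07:15 local.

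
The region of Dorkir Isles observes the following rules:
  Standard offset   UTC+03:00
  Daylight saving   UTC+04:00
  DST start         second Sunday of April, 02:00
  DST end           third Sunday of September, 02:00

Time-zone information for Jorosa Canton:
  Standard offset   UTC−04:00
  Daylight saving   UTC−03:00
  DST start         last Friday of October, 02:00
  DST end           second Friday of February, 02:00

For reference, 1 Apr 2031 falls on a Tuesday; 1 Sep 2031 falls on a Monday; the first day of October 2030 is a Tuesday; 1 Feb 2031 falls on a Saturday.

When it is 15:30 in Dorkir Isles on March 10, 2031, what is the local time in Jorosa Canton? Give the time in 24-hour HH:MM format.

1 April 2031 is a Tuesday, so the first Sunday is April 6 and the second is April 13.
1 September 2031 is a Monday, so the first Sunday is September 7 and the third is September 21.
March 10, 2031 is outside the daylight-saving period (13 April – 21 September), so Dorkir Isles is on standard time, UTC+03:00.
15:30 Dorkir Isles − 3h = 12:30 UTC.
1 October 2030 is a Tuesday, so Fridays fall on 4, 11, 18, 25; the last is October 25.
1 February 2031 is a Saturday, so the first Friday is February 7 and the second is February 14.
At the standard offset (UTC−04:00), 12:30 UTC − 4h = 08:30 Jorosa Canton standard time.
The standard-time date in Jorosa Canton, March 10, 2031, is outside the daylight-saving period (25 October 2030 – 14 February 2031), so Jorosa Canton is on standard time, UTC−04:00.
12:30 UTC − 4h = 08:30 Jorosa Canton.

08:30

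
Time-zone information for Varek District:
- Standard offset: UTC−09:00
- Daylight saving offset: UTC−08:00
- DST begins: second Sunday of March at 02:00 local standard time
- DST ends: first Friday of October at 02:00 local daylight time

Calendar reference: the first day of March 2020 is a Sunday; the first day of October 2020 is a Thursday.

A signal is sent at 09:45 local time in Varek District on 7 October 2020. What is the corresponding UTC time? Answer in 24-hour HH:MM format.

1 March 2020 is a Sunday, so the first Sunday is March 1 and the second is March 8.
1 October 2020 is a Thursday, so the first Friday is October 2.
Daylight saving runs 8 March – 2 October; 7 October 2020 is outside that window, so Varek District is on standard time at UTC−09:00.
09:45 local + 9h = 18:45 UTC.

18:45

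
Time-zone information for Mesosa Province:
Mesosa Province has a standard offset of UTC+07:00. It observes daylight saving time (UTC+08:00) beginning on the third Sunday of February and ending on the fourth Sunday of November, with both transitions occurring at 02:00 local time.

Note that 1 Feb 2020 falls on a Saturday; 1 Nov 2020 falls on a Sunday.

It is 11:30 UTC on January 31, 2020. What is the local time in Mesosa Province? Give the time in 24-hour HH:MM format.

18:30

1 February 2020 is a Saturday, so the first Sunday is February 2 and the third is February 16.
1 November 2020 is a Sunday, so the first Sunday is November 1 and the fourth is November 22.
At the standard offset (UTC+07:00), 11:30 UTC + 7h = 18:30 Mesosa Province standard time.
The standard-time date in Mesosa Province, January 31, 2020, is outside the daylight-saving period (16 February – 22 November), so Mesosa Province is on standard time, UTC+07:00.
11:30 UTC + 7h = 18:30 local.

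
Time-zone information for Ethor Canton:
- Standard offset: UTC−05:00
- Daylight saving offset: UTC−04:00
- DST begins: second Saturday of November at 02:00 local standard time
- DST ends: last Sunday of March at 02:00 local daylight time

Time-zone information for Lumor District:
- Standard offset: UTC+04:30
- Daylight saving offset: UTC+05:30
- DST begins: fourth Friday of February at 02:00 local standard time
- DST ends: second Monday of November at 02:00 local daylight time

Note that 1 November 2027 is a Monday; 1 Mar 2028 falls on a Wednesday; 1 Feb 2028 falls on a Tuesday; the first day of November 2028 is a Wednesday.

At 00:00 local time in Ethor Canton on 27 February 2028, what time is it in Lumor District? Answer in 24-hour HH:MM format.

1 November 2027 is a Monday, so the first Saturday is November 6 and the second is November 13.
1 March 2028 is a Wednesday, so Sundays fall on 5, 12, 19, 26; the last is March 26.
27 February 2028 falls between 13 November 2027 and 26 March 2028, so daylight saving is in effect and Ethor Canton is at UTC−04:00.
00:00 Ethor Canton + 4h = 04:00 UTC.
1 February 2028 is a Tuesday, so the first Friday is February 4 and the fourth is February 25.
1 November 2028 is a Wednesday, so the first Monday is November 6 and the second is November 13.
At the standard offset (UTC+04:30), 04:00 UTC + 4h30m = 08:30 Lumor District standard time.
The standard-time date in Lumor District, 27 February 2028, lies within the daylight-saving period (25 February – 13 November), so Lumor District is on daylight time, UTC+05:30.
04:00 UTC + 5h30m = 09:30 Lumor District.

09:30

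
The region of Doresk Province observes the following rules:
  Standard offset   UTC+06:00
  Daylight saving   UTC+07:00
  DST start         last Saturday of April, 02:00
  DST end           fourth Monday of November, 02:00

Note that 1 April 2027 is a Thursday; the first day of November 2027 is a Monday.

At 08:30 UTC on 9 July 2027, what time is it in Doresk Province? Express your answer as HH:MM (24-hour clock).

15:30

1 April 2027 is a Thursday, so Saturdays fall on 3, 10, 17, 24; the last is April 24.
1 November 2027 is a Monday, so the first Monday is November 1 and the fourth is November 22.
At the standard offset (UTC+06:00), 08:30 UTC + 6h = 14:30 Doresk Province standard time.
The standard-time date in Doresk Province, 9 July 2027, falls between 24 April and 22 November, so daylight saving is in effect and Doresk Province is at UTC+07:00.
08:30 UTC + 7h = 15:30 local.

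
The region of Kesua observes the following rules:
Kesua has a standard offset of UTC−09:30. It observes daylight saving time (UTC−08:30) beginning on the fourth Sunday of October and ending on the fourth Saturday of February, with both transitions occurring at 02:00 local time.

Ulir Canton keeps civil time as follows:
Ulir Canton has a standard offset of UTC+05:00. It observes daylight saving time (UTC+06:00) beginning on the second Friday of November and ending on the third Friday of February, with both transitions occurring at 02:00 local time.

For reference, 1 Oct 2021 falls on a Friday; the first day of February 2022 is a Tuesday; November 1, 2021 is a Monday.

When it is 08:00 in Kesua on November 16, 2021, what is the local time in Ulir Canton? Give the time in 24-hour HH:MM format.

22:30

1 October 2021 is a Friday, so the first Sunday is October 3 and the fourth is October 24.
1 February 2022 is a Tuesday, so the first Saturday is February 5 and the fourth is February 26.
Daylight saving runs 24 October 2021 – 26 February 2022; November 16, 2021 is inside that window, so Kesua is at UTC−08:30.
08:00 Kesua + 8h30m = 16:30 UTC.
1 November 2021 is a Monday, so the first Friday is November 5 and the second is November 12.
1 February 2022 is a Tuesday, so the first Friday is February 4 and the third is February 18.
At the standard offset (UTC+05:00), 16:30 UTC + 5h = 21:30 Ulir Canton standard time.
The standard-time date in Ulir Canton, November 16, 2021, falls between 12 November 2021 and 18 February 2022, so daylight saving is in effect and Ulir Canton is at UTC+06:00.
16:30 UTC + 6h = 22:30 Ulir Canton.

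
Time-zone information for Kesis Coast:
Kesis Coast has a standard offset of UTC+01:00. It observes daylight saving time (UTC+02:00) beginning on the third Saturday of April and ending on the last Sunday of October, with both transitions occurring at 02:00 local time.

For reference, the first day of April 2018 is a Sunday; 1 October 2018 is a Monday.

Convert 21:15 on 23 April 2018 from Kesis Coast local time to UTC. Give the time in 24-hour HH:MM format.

1 April 2018 is a Sunday, so the first Saturday is April 7 and the third is April 21.
1 October 2018 is a Monday, so Sundays fall on 7, 14, 21, 28; the last is October 28.
23 April 2018 lies within the daylight-saving period (21 April – 28 October), so Kesis Coast is on daylight time, UTC+02:00.
21:15 local − 2h = 19:15 UTC.

19:15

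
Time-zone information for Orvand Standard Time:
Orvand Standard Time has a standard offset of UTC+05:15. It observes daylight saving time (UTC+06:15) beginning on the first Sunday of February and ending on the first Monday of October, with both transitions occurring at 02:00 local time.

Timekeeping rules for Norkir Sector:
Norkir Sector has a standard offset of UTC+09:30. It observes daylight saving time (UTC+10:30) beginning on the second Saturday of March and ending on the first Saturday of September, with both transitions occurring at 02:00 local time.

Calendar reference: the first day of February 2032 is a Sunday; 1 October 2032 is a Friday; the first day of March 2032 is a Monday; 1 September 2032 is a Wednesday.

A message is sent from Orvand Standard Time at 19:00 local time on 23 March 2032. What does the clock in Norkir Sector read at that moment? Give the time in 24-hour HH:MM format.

23:15

1 February 2032 is a Sunday, so the first Sunday is February 1.
1 October 2032 is a Friday, so the first Monday is October 4.
23 March 2032 falls between 1 February and 4 October, so daylight saving is in effect and Orvand Standard Time is at UTC+06:15.
19:00 Orvand Standard Time − 6h15m = 12:45 UTC.
1 March 2032 is a Monday, so the first Saturday is March 6 and the second is March 13.
1 September 2032 is a Wednesday, so the first Saturday is September 4.
At the standard offset (UTC+09:30), 12:45 UTC + 9h30m = 22:15 Norkir Sector standard time.
Daylight saving runs 13 March – 4 September; the standard-time date in Norkir Sector, 23 March 2032, is inside that window, so Norkir Sector is at UTC+10:30.
12:45 UTC + 10h30m = 23:15 Norkir Sector.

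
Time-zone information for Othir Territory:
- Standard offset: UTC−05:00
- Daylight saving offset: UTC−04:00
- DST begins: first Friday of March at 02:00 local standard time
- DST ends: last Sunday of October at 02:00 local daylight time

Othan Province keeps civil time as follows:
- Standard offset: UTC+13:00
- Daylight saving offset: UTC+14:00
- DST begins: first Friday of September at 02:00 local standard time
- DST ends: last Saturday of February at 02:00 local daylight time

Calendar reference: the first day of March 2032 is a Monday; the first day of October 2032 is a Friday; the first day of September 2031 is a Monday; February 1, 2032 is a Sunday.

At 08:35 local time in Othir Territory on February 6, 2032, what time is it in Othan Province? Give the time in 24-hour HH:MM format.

03:35

1 March 2032 is a Monday, so the first Friday is March 5.
1 October 2032 is a Friday, so Sundays fall on 3, 10, 17, 24, 31; the last is October 31.
February 6, 2032 is outside the daylight-saving period (5 March – 31 October), so Othir Territory is on standard time, UTC−05:00.
08:35 Othir Territory + 5h = 13:35 UTC.
1 September 2031 is a Monday, so the first Friday is September 5.
1 February 2032 is a Sunday, so Saturdays fall on 7, 14, 21, 28; the last is February 28.
At the standard offset (UTC+13:00), 13:35 UTC + 13h = 02:35 Othan Province standard time (rolling into the next day, 7 February 2032).
Daylight saving runs 5 September 2031 – 28 February 2032; the standard-time date in Othan Province, February 7, 2032, is inside that window, so Othan Province is at UTC+14:00.
13:35 UTC + 14h = 03:35 Othan Province (rolling into the next day, 7 February 2032).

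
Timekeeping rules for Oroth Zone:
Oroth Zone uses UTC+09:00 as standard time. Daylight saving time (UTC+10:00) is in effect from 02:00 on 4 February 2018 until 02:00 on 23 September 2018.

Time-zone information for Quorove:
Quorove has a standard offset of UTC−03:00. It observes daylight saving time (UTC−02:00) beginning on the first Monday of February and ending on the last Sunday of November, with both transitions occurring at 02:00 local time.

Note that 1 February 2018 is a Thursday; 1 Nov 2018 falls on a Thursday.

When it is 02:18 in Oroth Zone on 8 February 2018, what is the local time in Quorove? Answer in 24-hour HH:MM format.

8 February 2018 falls between 4 February and 23 September, so daylight saving is in effect and Oroth Zone is at UTC+10:00.
02:18 Oroth Zone − 10h = 16:18 UTC (rolling into the previous day, 7 February 2018).
1 February 2018 is a Thursday, so the first Monday is February 5.
1 November 2018 is a Thursday, so Sundays fall on 4, 11, 18, 25; the last is November 25.
At the standard offset (UTC−03:00), 16:18 UTC − 3h = 13:18 Quorove standard time.
The standard-time date in Quorove, 7 February 2018, falls between 5 February and 25 November, so daylight saving is in effect and Quorove is at UTC−02:00.
16:18 UTC − 2h = 14:18 Quorove.

14:18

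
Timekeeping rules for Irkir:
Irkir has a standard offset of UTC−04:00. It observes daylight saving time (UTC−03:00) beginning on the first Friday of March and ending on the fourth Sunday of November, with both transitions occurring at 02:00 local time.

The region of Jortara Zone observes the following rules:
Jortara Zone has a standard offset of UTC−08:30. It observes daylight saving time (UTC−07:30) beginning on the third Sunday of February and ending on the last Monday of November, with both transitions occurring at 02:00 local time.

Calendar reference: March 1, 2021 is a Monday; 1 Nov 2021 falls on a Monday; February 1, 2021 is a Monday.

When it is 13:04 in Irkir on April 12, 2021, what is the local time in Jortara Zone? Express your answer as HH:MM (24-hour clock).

1 March 2021 is a Monday, so the first Friday is March 5.
1 November 2021 is a Monday, so the first Sunday is November 7 and the fourth is November 28.
April 12, 2021 falls between 5 March and 28 November, so daylight saving is in effect and Irkir is at UTC−03:00.
13:04 Irkir + 3h = 16:04 UTC.
1 February 2021 is a Monday, so the first Sunday is February 7 and the third is February 21.
1 November 2021 is a Monday, so Mondays fall on 1, 8, 15, 22, 29; the last is November 29.
At the standard offset (UTC−08:30), 16:04 UTC − 8h30m = 07:34 Jortara Zone standard time.
Daylight saving runs 21 February – 29 November; the standard-time date in Jortara Zone, April 12, 2021, is inside that window, so Jortara Zone is at UTC−07:30.
16:04 UTC − 7h30m = 08:34 Jortara Zone.

08:34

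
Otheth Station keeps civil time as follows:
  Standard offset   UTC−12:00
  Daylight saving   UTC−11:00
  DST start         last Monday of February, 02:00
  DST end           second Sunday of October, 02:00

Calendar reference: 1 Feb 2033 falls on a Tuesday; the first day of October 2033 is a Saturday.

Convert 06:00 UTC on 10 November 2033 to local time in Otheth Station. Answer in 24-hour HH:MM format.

18:00

1 February 2033 is a Tuesday, so Mondays fall on 7, 14, 21, 28; the last is February 28.
1 October 2033 is a Saturday, so the first Sunday is October 2 and the second is October 9.
At the standard offset (UTC−12:00), 06:00 UTC − 12h = 18:00 Otheth Station standard time (rolling into the previous day, 9 November 2033).
Daylight saving runs 28 February – 9 October; the standard-time date in Otheth Station, 9 November 2033, is outside that window, so Otheth Station is on standard time at UTC−12:00.
06:00 UTC − 12h = 18:00 local (rolling into the previous day, 9 November 2033).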